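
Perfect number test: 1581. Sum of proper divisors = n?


Proper divisors of 1581: 1, 3, 17, 31, 51, 93, 527
Sum = 1 + 3 + 17 + 31 + 51 + 93 + 527 = 723

No, 1581 is not perfect (723 ≠ 1581)


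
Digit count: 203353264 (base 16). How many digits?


203353264 in base 16 = C1EECB0
Number of digits = 7

7 digits (base 16)


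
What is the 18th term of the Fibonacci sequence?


Sequence: 1, 1, 2, 3, 5, 8, 13, 21, 34, 55, 89, 144, 233, 377, 610, 987, 1597, 2584
F(18) = 2584


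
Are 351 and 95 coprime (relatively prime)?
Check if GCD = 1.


Euclidean algorithm:
351 = 3 * 95 + 66
95 = 1 * 66 + 29
66 = 2 * 29 + 8
29 = 3 * 8 + 5
8 = 1 * 5 + 3
5 = 1 * 3 + 2
3 = 1 * 2 + 1
2 = 2 * 1 + 0
GCD(351, 95) = 1

Yes, coprime (GCD = 1)


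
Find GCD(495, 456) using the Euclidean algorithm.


495 = 1 * 456 + 39
456 = 11 * 39 + 27
39 = 1 * 27 + 12
27 = 2 * 12 + 3
12 = 4 * 3 + 0
GCD = 3


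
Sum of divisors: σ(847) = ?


Divisors of 847: 1, 7, 11, 77, 121, 847
Sum = 1 + 7 + 11 + 77 + 121 + 847 = 1064

σ(847) = 1064


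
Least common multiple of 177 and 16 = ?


GCD(177, 16) = 1
LCM = 177*16/1 = 2832/1 = 2832

LCM = 2832


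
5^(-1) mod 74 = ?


Use the extended Euclidean algorithm on (74, 5); each row r = 74*s + 5*t:
r=74, s=1, t=0
r=5, s=0, t=1
q=14: r=4, s=1, t=-14   [74*(1) + 5*(-14) = 4]
q=1: r=1, s=-1, t=15   [74*(-1) + 5*(15) = 1]
q=4: r=0, s=5, t=-74   [74*(5) + 5*(-74) = 0]
GCD = 1 with t = 15, so 5*(15) ≡ 1 (mod 74)
Inverse = 15 mod 74 = 15
Check: 5 * 15 = 75 ≡ 1 (mod 74)

5^(-1) ≡ 15 (mod 74)


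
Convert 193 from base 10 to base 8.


193 (base 10) = 193 (decimal)
193 (decimal) = 301 (base 8)


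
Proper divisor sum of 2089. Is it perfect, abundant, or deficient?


Proper divisors: 1
Sum = 1 = 1
1 < 2089 → deficient

s(2089) = 1 (deficient)


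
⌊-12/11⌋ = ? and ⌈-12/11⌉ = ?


-12/11 = -1.0909
floor = -2
ceil = -1

floor = -2, ceil = -1


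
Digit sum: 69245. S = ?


6 + 9 + 2 + 4 + 5 = 26


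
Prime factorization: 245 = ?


245 / 5 = 49
49 / 7 = 7
7 / 7 = 1
245 = 5 × 7^2


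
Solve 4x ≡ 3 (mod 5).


GCD(4, 5) = 1, unique solution
a^(-1) mod 5 = 4
x = 4 * 3 mod 5 = 2

x ≡ 2 (mod 5)


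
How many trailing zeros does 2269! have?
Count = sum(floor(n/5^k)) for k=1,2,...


floor(2269/5) = 453
floor(2269/25) = 90
floor(2269/125) = 18
floor(2269/625) = 3
Total = 564

564 trailing zeros


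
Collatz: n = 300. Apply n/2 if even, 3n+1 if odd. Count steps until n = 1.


300 → 150 → 75 → 226 → 113 → 340 → 170 → 85 → 256 → 128 → 64 → 32 → 16 → 8 → 4 → 2 → 1
Total steps = 16

16 steps


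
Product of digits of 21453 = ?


2 × 1 × 4 × 5 × 3 = 120


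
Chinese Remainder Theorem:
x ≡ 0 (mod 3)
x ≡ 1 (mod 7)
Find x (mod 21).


M = 3*7 = 21
M1 = M/3 = 7, M2 = M/7 = 3
M1^(-1) mod 3 = 1, M2^(-1) mod 7 = 5
x = 0*7*1 + 1*3*5 = 15
15 mod 21 = 15
Check: 15 mod 3 = 0 ✓, 15 mod 7 = 1 ✓

x ≡ 15 (mod 21)


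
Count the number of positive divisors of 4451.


4451 = 4451^1
d(4451) = (1+1) = 2

2 divisors


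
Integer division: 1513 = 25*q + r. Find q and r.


1513 = 25 * 60 + 13
Check: 1500 + 13 = 1513

q = 60, r = 13


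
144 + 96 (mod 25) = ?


144 + 96 = 240
240 mod 25 = 15


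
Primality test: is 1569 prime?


1569 / 3 = 523 (exact division)
1569 is NOT prime.

No, 1569 is not prime


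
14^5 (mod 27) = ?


14^1 mod 27 = 14
14^2 mod 27 = 7
14^3 mod 27 = 17
14^4 mod 27 = 22
14^5 mod 27 = 11


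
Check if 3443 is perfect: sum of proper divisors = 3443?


Proper divisors of 3443: 1, 11, 313
Sum = 1 + 11 + 313 = 325

No, 3443 is not perfect (325 ≠ 3443)


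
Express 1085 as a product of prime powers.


1085 / 5 = 217
217 / 7 = 31
31 / 31 = 1
1085 = 5 × 7 × 31


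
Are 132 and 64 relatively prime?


Euclidean algorithm:
132 = 2 * 64 + 4
64 = 16 * 4 + 0
GCD(132, 64) = 4

No, not coprime (GCD = 4)


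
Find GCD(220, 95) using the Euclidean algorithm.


220 = 2 * 95 + 30
95 = 3 * 30 + 5
30 = 6 * 5 + 0
GCD = 5


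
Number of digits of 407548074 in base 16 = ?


407548074 in base 16 = 184AB0AA
Number of digits = 8

8 digits (base 16)


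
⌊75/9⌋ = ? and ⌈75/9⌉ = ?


75/9 = 8.3333
floor = 8
ceil = 9

floor = 8, ceil = 9


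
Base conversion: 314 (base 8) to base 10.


314 (base 8) = 204 (decimal)
204 (decimal) = 204 (base 10)


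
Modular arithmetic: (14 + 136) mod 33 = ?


14 + 136 = 150
150 mod 33 = 18


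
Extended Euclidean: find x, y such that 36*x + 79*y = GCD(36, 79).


Tabular extended Euclidean (each row: r = 36*s + 79*t):
r=36, s=1, t=0
r=79, s=0, t=1
q=0: r=36, s=1, t=0   [36*(1) + 79*(0) = 36]
q=2: r=7, s=-2, t=1   [36*(-2) + 79*(1) = 7]
q=5: r=1, s=11, t=-5   [36*(11) + 79*(-5) = 1]
q=7: r=0, s=-79, t=36   [36*(-79) + 79*(36) = 0]
GCD = 1; from the row with r=1: x=11, y=-5
Check: 36*(11) + 79*(-5) = 396 - 395 = 1

GCD = 1, x = 11, y = -5


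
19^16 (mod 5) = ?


19^1 mod 5 = 4
19^2 mod 5 = 1
19^3 mod 5 = 4
19^4 mod 5 = 1
19^5 mod 5 = 4
19^6 mod 5 = 1
19^7 mod 5 = 4
19^8 mod 5 = 1
19^9 mod 5 = 4
19^10 mod 5 = 1
19^11 mod 5 = 4
19^12 mod 5 = 1
19^13 mod 5 = 4
19^14 mod 5 = 1
19^15 mod 5 = 4
19^16 mod 5 = 1


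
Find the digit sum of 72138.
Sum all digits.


7 + 2 + 1 + 3 + 8 = 21


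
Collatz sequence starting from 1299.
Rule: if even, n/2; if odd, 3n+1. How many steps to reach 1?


1299 → 3898 → 1949 → 5848 → 2924 → 1462 → 731 → 2194 → 1097 → 3292 → 1646 → 823 → 2470 → 1235 → 3706 → 1853 → 5560 → 2780 → 1390 → 695 → 2086 → 1043 → 3130 → 1565 → 4696 → 2348 → 1174 → 587 → 1762 → 881 → 2644 → 1322 → 661 → 1984 → 992 → 496 → 248 → 124 → 62 → 31 → 94 → 47 → 142 → 71 → 214 → 107 → 322 → 161 → 484 → 242 → 121 → 364 → 182 → 91 → 274 → 137 → 412 → 206 → 103 → 310 → 155 → 466 → 233 → 700 → 350 → 175 → 526 → 263 → 790 → 395 → 1186 → 593 → 1780 → 890 → 445 → 1336 → 668 → 334 → 167 → 502 → 251 → 754 → 377 → 1132 → 566 → 283 → 850 → 425 → 1276 → 638 → 319 → 958 → 479 → 1438 → 719 → 2158 → 1079 → 3238 → 1619 → 4858 → 2429 → 7288 → 3644 → 1822 → 911 → 2734 → 1367 → 4102 → 2051 → 6154 → 3077 → 9232 → 4616 → 2308 → 1154 → 577 → 1732 → 866 → 433 → 1300 → 650 → 325 → 976 → 488 → 244 → 122 → 61 → 184 → 92 → 46 → 23 → 70 → 35 → 106 → 53 → 160 → 80 → 40 → 20 → 10 → 5 → 16 → 8 → 4 → 2 → 1
Total steps = 145

145 steps


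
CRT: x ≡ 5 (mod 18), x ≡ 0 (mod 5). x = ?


M = 18*5 = 90
M1 = M/18 = 5, M2 = M/5 = 18
M1^(-1) mod 18 = 11, M2^(-1) mod 5 = 2
x = 5*5*11 + 0*18*2 = 275
275 mod 90 = 5
Check: 5 mod 18 = 5 ✓, 5 mod 5 = 0 ✓

x ≡ 5 (mod 90)


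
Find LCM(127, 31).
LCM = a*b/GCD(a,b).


GCD(127, 31) = 1
LCM = 127*31/1 = 3937/1 = 3937

LCM = 3937


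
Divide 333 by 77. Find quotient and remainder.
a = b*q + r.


333 = 77 * 4 + 25
Check: 308 + 25 = 333

q = 4, r = 25


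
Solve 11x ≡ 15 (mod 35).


GCD(11, 35) = 1, unique solution
a^(-1) mod 35 = 16
x = 16 * 15 mod 35 = 30

x ≡ 30 (mod 35)


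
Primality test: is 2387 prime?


2387 / 7 = 341 (exact division)
2387 is NOT prime.

No, 2387 is not prime


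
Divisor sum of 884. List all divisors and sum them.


Divisors of 884: 1, 2, 4, 13, 17, 26, 34, 52, 68, 221, 442, 884
Sum = 1 + 2 + 4 + 13 + 17 + 26 + 34 + 52 + 68 + 221 + 442 + 884 = 1764

σ(884) = 1764


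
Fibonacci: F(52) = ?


Sequence: 1, 1, 2, 3, 5, 8, 13, 21, 34, 55, 89, 144, 233, 377, 610, 987, 1597, 2584, 4181, 6765, 10946, 17711, 28657, 46368, 75025, 121393, 196418, 317811, 514229, 832040, 1346269, 2178309, 3524578, 5702887, 9227465, 14930352, 24157817, 39088169, 63245986, 102334155, 165580141, 267914296, 433494437, 701408733, 1134903170, 1836311903, 2971215073, 4807526976, 7778742049, 12586269025, 20365011074, 32951280099
F(52) = 32951280099


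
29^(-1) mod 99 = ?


Use the extended Euclidean algorithm on (99, 29); each row r = 99*s + 29*t:
r=99, s=1, t=0
r=29, s=0, t=1
q=3: r=12, s=1, t=-3   [99*(1) + 29*(-3) = 12]
q=2: r=5, s=-2, t=7   [99*(-2) + 29*(7) = 5]
q=2: r=2, s=5, t=-17   [99*(5) + 29*(-17) = 2]
q=2: r=1, s=-12, t=41   [99*(-12) + 29*(41) = 1]
q=2: r=0, s=29, t=-99   [99*(29) + 29*(-99) = 0]
GCD = 1 with t = 41, so 29*(41) ≡ 1 (mod 99)
Inverse = 41 mod 99 = 41
Check: 29 * 41 = 1189 ≡ 1 (mod 99)

29^(-1) ≡ 41 (mod 99)


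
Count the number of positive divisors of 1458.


1458 = 2^1 × 3^6
d(1458) = (1+1) × (6+1) = 14

14 divisors


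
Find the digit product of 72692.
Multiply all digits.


7 × 2 × 6 × 9 × 2 = 1512


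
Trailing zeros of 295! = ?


floor(295/5) = 59
floor(295/25) = 11
floor(295/125) = 2
Total = 72

72 trailing zeros


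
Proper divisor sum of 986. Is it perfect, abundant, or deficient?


Proper divisors: 1, 2, 17, 29, 34, 58, 493
Sum = 1 + 2 + 17 + 29 + 34 + 58 + 493 = 634
634 < 986 → deficient

s(986) = 634 (deficient)


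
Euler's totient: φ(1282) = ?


1282 = 2 × 641
Prime factors: 2, 641
φ(1282) = 1282 × (1-1/2) × (1-1/641)
= 1282 × 1/2 × 640/641 = 640

φ(1282) = 640


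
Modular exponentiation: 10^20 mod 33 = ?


10^1 mod 33 = 10
10^2 mod 33 = 1
10^3 mod 33 = 10
10^4 mod 33 = 1
10^5 mod 33 = 10
10^6 mod 33 = 1
10^7 mod 33 = 10
10^8 mod 33 = 1
10^9 mod 33 = 10
10^10 mod 33 = 1
10^11 mod 33 = 10
10^12 mod 33 = 1
10^13 mod 33 = 10
10^14 mod 33 = 1
10^15 mod 33 = 10
10^16 mod 33 = 1
10^17 mod 33 = 10
10^18 mod 33 = 1
10^19 mod 33 = 10
10^20 mod 33 = 1


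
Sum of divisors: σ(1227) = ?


Divisors of 1227: 1, 3, 409, 1227
Sum = 1 + 3 + 409 + 1227 = 1640

σ(1227) = 1640


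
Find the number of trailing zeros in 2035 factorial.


floor(2035/5) = 407
floor(2035/25) = 81
floor(2035/125) = 16
floor(2035/625) = 3
Total = 507

507 trailing zeros


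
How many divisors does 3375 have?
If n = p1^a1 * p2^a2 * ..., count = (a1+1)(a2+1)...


3375 = 3^3 × 5^3
d(3375) = (3+1) × (3+1) = 16

16 divisors


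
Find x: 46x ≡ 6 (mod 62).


GCD(46, 62) = 2 divides 6
Divide: 23x ≡ 3 (mod 31)
x ≡ 19 (mod 31)


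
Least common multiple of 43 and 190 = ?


GCD(43, 190) = 1
LCM = 43*190/1 = 8170/1 = 8170

LCM = 8170


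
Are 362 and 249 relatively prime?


Euclidean algorithm:
362 = 1 * 249 + 113
249 = 2 * 113 + 23
113 = 4 * 23 + 21
23 = 1 * 21 + 2
21 = 10 * 2 + 1
2 = 2 * 1 + 0
GCD(362, 249) = 1

Yes, coprime (GCD = 1)


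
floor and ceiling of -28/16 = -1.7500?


-28/16 = -1.7500
floor = -2
ceil = -1

floor = -2, ceil = -1


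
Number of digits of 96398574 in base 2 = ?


96398574 in base 2 = 101101111101110110011101110
Number of digits = 27

27 digits (base 2)


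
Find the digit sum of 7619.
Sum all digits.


7 + 6 + 1 + 9 = 23


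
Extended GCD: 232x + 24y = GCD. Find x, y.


Tabular extended Euclidean (each row: r = 232*s + 24*t):
r=232, s=1, t=0
r=24, s=0, t=1
q=9: r=16, s=1, t=-9   [232*(1) + 24*(-9) = 16]
q=1: r=8, s=-1, t=10   [232*(-1) + 24*(10) = 8]
q=2: r=0, s=3, t=-29   [232*(3) + 24*(-29) = 0]
GCD = 8; from the row with r=8: x=-1, y=10
Check: 232*(-1) + 24*(10) = -232 + 240 = 8

GCD = 8, x = -1, y = 10


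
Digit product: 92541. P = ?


9 × 2 × 5 × 4 × 1 = 360


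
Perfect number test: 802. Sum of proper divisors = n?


Proper divisors of 802: 1, 2, 401
Sum = 1 + 2 + 401 = 404

No, 802 is not perfect (404 ≠ 802)


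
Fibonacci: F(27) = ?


Sequence: 1, 1, 2, 3, 5, 8, 13, 21, 34, 55, 89, 144, 233, 377, 610, 987, 1597, 2584, 4181, 6765, 10946, 17711, 28657, 46368, 75025, 121393, 196418
F(27) = 196418


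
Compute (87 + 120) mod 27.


87 + 120 = 207
207 mod 27 = 18


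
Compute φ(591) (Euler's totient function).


591 = 3 × 197
Prime factors: 3, 197
φ(591) = 591 × (1-1/3) × (1-1/197)
= 591 × 2/3 × 196/197 = 392

φ(591) = 392


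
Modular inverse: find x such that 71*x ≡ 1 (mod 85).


Use the extended Euclidean algorithm on (85, 71); each row r = 85*s + 71*t:
r=85, s=1, t=0
r=71, s=0, t=1
q=1: r=14, s=1, t=-1   [85*(1) + 71*(-1) = 14]
q=5: r=1, s=-5, t=6   [85*(-5) + 71*(6) = 1]
q=14: r=0, s=71, t=-85   [85*(71) + 71*(-85) = 0]
GCD = 1 with t = 6, so 71*(6) ≡ 1 (mod 85)
Inverse = 6 mod 85 = 6
Check: 71 * 6 = 426 ≡ 1 (mod 85)

71^(-1) ≡ 6 (mod 85)


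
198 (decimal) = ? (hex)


198 (base 10) = 198 (decimal)
198 (decimal) = C6 (base 16)


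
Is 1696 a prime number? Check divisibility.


1696 / 2 = 848 (exact division)
1696 is NOT prime.

No, 1696 is not prime


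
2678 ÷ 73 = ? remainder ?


2678 = 73 * 36 + 50
Check: 2628 + 50 = 2678

q = 36, r = 50


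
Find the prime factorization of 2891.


2891 / 7 = 413
413 / 7 = 59
59 / 59 = 1
2891 = 7^2 × 59


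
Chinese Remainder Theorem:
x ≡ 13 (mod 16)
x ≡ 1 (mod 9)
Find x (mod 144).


M = 16*9 = 144
M1 = M/16 = 9, M2 = M/9 = 16
M1^(-1) mod 16 = 9, M2^(-1) mod 9 = 4
x = 13*9*9 + 1*16*4 = 1117
1117 mod 144 = 109
Check: 109 mod 16 = 13 ✓, 109 mod 9 = 1 ✓

x ≡ 109 (mod 144)


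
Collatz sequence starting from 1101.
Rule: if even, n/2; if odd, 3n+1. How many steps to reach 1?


1101 → 3304 → 1652 → 826 → 413 → 1240 → 620 → 310 → 155 → 466 → 233 → 700 → 350 → 175 → 526 → 263 → 790 → 395 → 1186 → 593 → 1780 → 890 → 445 → 1336 → 668 → 334 → 167 → 502 → 251 → 754 → 377 → 1132 → 566 → 283 → 850 → 425 → 1276 → 638 → 319 → 958 → 479 → 1438 → 719 → 2158 → 1079 → 3238 → 1619 → 4858 → 2429 → 7288 → 3644 → 1822 → 911 → 2734 → 1367 → 4102 → 2051 → 6154 → 3077 → 9232 → 4616 → 2308 → 1154 → 577 → 1732 → 866 → 433 → 1300 → 650 → 325 → 976 → 488 → 244 → 122 → 61 → 184 → 92 → 46 → 23 → 70 → 35 → 106 → 53 → 160 → 80 → 40 → 20 → 10 → 5 → 16 → 8 → 4 → 2 → 1
Total steps = 93

93 steps


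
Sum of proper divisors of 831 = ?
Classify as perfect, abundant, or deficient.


Proper divisors: 1, 3, 277
Sum = 1 + 3 + 277 = 281
281 < 831 → deficient

s(831) = 281 (deficient)


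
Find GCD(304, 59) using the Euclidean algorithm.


304 = 5 * 59 + 9
59 = 6 * 9 + 5
9 = 1 * 5 + 4
5 = 1 * 4 + 1
4 = 4 * 1 + 0
GCD = 1


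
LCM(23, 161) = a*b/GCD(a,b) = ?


GCD(23, 161) = 23
LCM = 23*161/23 = 3703/23 = 161

LCM = 161


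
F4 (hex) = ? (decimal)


F4 (base 16) = 244 (decimal)
244 (decimal) = 244 (base 10)


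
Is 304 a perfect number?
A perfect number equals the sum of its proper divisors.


Proper divisors of 304: 1, 2, 4, 8, 16, 19, 38, 76, 152
Sum = 1 + 2 + 4 + 8 + 16 + 19 + 38 + 76 + 152 = 316

No, 304 is not perfect (316 ≠ 304)


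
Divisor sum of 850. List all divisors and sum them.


Divisors of 850: 1, 2, 5, 10, 17, 25, 34, 50, 85, 170, 425, 850
Sum = 1 + 2 + 5 + 10 + 17 + 25 + 34 + 50 + 85 + 170 + 425 + 850 = 1674

σ(850) = 1674


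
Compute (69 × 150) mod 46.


69 × 150 = 10350
10350 mod 46 = 0


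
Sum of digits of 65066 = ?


6 + 5 + 0 + 6 + 6 = 23


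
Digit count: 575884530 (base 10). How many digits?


575884530 has 9 digits in base 10
floor(log10(575884530)) + 1 = floor(8.7603) + 1 = 9

9 digits (base 10)


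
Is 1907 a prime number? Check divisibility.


Check divisors up to sqrt(1907) = 43.6692
No divisors found.
1907 is prime.

Yes, 1907 is prime


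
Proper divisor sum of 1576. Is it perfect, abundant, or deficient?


Proper divisors: 1, 2, 4, 8, 197, 394, 788
Sum = 1 + 2 + 4 + 8 + 197 + 394 + 788 = 1394
1394 < 1576 → deficient

s(1576) = 1394 (deficient)


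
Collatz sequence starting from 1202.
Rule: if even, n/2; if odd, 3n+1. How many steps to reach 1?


1202 → 601 → 1804 → 902 → 451 → 1354 → 677 → 2032 → 1016 → 508 → 254 → 127 → 382 → 191 → 574 → 287 → 862 → 431 → 1294 → 647 → 1942 → 971 → 2914 → 1457 → 4372 → 2186 → 1093 → 3280 → 1640 → 820 → 410 → 205 → 616 → 308 → 154 → 77 → 232 → 116 → 58 → 29 → 88 → 44 → 22 → 11 → 34 → 17 → 52 → 26 → 13 → 40 → 20 → 10 → 5 → 16 → 8 → 4 → 2 → 1
Total steps = 57

57 steps


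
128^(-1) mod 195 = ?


Use the extended Euclidean algorithm on (195, 128); each row r = 195*s + 128*t:
r=195, s=1, t=0
r=128, s=0, t=1
q=1: r=67, s=1, t=-1   [195*(1) + 128*(-1) = 67]
q=1: r=61, s=-1, t=2   [195*(-1) + 128*(2) = 61]
q=1: r=6, s=2, t=-3   [195*(2) + 128*(-3) = 6]
q=10: r=1, s=-21, t=32   [195*(-21) + 128*(32) = 1]
q=6: r=0, s=128, t=-195   [195*(128) + 128*(-195) = 0]
GCD = 1 with t = 32, so 128*(32) ≡ 1 (mod 195)
Inverse = 32 mod 195 = 32
Check: 128 * 32 = 4096 ≡ 1 (mod 195)

128^(-1) ≡ 32 (mod 195)


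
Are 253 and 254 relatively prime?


Euclidean algorithm:
254 = 1 * 253 + 1
253 = 253 * 1 + 0
GCD(253, 254) = 1

Yes, coprime (GCD = 1)


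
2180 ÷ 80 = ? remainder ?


2180 = 80 * 27 + 20
Check: 2160 + 20 = 2180

q = 27, r = 20


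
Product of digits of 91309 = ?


9 × 1 × 3 × 0 × 9 = 0


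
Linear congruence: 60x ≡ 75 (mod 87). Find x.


GCD(60, 87) = 3 divides 75
Divide: 20x ≡ 25 (mod 29)
x ≡ 23 (mod 29)


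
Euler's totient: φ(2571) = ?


2571 = 3 × 857
Prime factors: 3, 857
φ(2571) = 2571 × (1-1/3) × (1-1/857)
= 2571 × 2/3 × 856/857 = 1712

φ(2571) = 1712


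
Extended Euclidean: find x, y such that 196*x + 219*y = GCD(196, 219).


Tabular extended Euclidean (each row: r = 196*s + 219*t):
r=196, s=1, t=0
r=219, s=0, t=1
q=0: r=196, s=1, t=0   [196*(1) + 219*(0) = 196]
q=1: r=23, s=-1, t=1   [196*(-1) + 219*(1) = 23]
q=8: r=12, s=9, t=-8   [196*(9) + 219*(-8) = 12]
q=1: r=11, s=-10, t=9   [196*(-10) + 219*(9) = 11]
q=1: r=1, s=19, t=-17   [196*(19) + 219*(-17) = 1]
q=11: r=0, s=-219, t=196   [196*(-219) + 219*(196) = 0]
GCD = 1; from the row with r=1: x=19, y=-17
Check: 196*(19) + 219*(-17) = 3724 - 3723 = 1

GCD = 1, x = 19, y = -17


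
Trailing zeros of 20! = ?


floor(20/5) = 4
Total = 4

4 trailing zeros


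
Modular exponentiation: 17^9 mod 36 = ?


17^1 mod 36 = 17
17^2 mod 36 = 1
17^3 mod 36 = 17
17^4 mod 36 = 1
17^5 mod 36 = 17
17^6 mod 36 = 1
17^7 mod 36 = 17
17^8 mod 36 = 1
17^9 mod 36 = 17


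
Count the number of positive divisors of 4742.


4742 = 2^1 × 2371^1
d(4742) = (1+1) × (1+1) = 4

4 divisors


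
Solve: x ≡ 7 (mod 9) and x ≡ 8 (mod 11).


M = 9*11 = 99
M1 = M/9 = 11, M2 = M/11 = 9
M1^(-1) mod 9 = 5, M2^(-1) mod 11 = 5
x = 7*11*5 + 8*9*5 = 745
745 mod 99 = 52
Check: 52 mod 9 = 7 ✓, 52 mod 11 = 8 ✓

x ≡ 52 (mod 99)


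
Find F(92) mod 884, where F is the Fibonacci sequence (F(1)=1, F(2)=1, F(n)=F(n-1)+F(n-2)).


F(k) mod 884 for k=1..92:
1, 1, 2, 3, 5, 8, 13, 21, 34, 55, 89, 144, 233, 377, 610, 103, 713, 816, 645, 577, 338, 31, 369, 400, 769, 285, 170, 455, 625, 196, 821, 133, 70, 203, 273, 476, 749, 341, 206, 547, 753, 416, 285, 701, 102, 803, 21, 824, 845, 785, 746, 647, 509, 272, 781, 169, 66, 235, 301, 536, 837, 489, 442, 47, 489, 536, 141, 677, 818, 611, 545, 272, 817, 205, 138, 343, 481, 824, 421, 361, 782, 259, 157, 416, 573, 105, 678, 783, 577, 476, 169, 645
F(92) mod 884 = 645


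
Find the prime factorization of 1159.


1159 / 19 = 61
61 / 61 = 1
1159 = 19 × 61


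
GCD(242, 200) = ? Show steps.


242 = 1 * 200 + 42
200 = 4 * 42 + 32
42 = 1 * 32 + 10
32 = 3 * 10 + 2
10 = 5 * 2 + 0
GCD = 2


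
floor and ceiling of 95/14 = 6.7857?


95/14 = 6.7857
floor = 6
ceil = 7

floor = 6, ceil = 7


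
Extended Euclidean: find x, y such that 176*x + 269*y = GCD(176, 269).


Tabular extended Euclidean (each row: r = 176*s + 269*t):
r=176, s=1, t=0
r=269, s=0, t=1
q=0: r=176, s=1, t=0   [176*(1) + 269*(0) = 176]
q=1: r=93, s=-1, t=1   [176*(-1) + 269*(1) = 93]
q=1: r=83, s=2, t=-1   [176*(2) + 269*(-1) = 83]
q=1: r=10, s=-3, t=2   [176*(-3) + 269*(2) = 10]
q=8: r=3, s=26, t=-17   [176*(26) + 269*(-17) = 3]
q=3: r=1, s=-81, t=53   [176*(-81) + 269*(53) = 1]
q=3: r=0, s=269, t=-176   [176*(269) + 269*(-176) = 0]
GCD = 1; from the row with r=1: x=-81, y=53
Check: 176*(-81) + 269*(53) = -14256 + 14257 = 1

GCD = 1, x = -81, y = 53


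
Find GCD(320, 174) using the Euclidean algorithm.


320 = 1 * 174 + 146
174 = 1 * 146 + 28
146 = 5 * 28 + 6
28 = 4 * 6 + 4
6 = 1 * 4 + 2
4 = 2 * 2 + 0
GCD = 2


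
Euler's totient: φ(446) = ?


446 = 2 × 223
Prime factors: 2, 223
φ(446) = 446 × (1-1/2) × (1-1/223)
= 446 × 1/2 × 222/223 = 222

φ(446) = 222


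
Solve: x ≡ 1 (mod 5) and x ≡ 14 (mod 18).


M = 5*18 = 90
M1 = M/5 = 18, M2 = M/18 = 5
M1^(-1) mod 5 = 2, M2^(-1) mod 18 = 11
x = 1*18*2 + 14*5*11 = 806
806 mod 90 = 86
Check: 86 mod 5 = 1 ✓, 86 mod 18 = 14 ✓

x ≡ 86 (mod 90)


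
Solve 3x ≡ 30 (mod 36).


GCD(3, 36) = 3 divides 30
Divide: 1x ≡ 10 (mod 12)
x ≡ 10 (mod 12)


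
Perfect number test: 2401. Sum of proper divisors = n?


Proper divisors of 2401: 1, 7, 49, 343
Sum = 1 + 7 + 49 + 343 = 400

No, 2401 is not perfect (400 ≠ 2401)


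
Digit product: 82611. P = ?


8 × 2 × 6 × 1 × 1 = 96


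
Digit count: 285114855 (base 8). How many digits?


285114855 in base 8 = 2077500747
Number of digits = 10

10 digits (base 8)


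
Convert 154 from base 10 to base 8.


154 (base 10) = 154 (decimal)
154 (decimal) = 232 (base 8)


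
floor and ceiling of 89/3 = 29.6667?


89/3 = 29.6667
floor = 29
ceil = 30

floor = 29, ceil = 30


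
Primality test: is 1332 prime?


1332 / 2 = 666 (exact division)
1332 is NOT prime.

No, 1332 is not prime


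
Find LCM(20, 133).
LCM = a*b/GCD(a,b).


GCD(20, 133) = 1
LCM = 20*133/1 = 2660/1 = 2660

LCM = 2660


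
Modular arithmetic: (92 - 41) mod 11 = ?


92 - 41 = 51
51 mod 11 = 7


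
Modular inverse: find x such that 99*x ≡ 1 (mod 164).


Use the extended Euclidean algorithm on (164, 99); each row r = 164*s + 99*t:
r=164, s=1, t=0
r=99, s=0, t=1
q=1: r=65, s=1, t=-1   [164*(1) + 99*(-1) = 65]
q=1: r=34, s=-1, t=2   [164*(-1) + 99*(2) = 34]
q=1: r=31, s=2, t=-3   [164*(2) + 99*(-3) = 31]
q=1: r=3, s=-3, t=5   [164*(-3) + 99*(5) = 3]
q=10: r=1, s=32, t=-53   [164*(32) + 99*(-53) = 1]
q=3: r=0, s=-99, t=164   [164*(-99) + 99*(164) = 0]
GCD = 1 with t = -53, so 99*(-53) ≡ 1 (mod 164)
Inverse = -53 mod 164 = 111
Check: 99 * 111 = 10989 ≡ 1 (mod 164)

99^(-1) ≡ 111 (mod 164)


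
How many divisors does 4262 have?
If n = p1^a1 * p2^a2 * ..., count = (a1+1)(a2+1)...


4262 = 2^1 × 2131^1
d(4262) = (1+1) × (1+1) = 4

4 divisors


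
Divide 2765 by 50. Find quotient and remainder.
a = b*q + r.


2765 = 50 * 55 + 15
Check: 2750 + 15 = 2765

q = 55, r = 15


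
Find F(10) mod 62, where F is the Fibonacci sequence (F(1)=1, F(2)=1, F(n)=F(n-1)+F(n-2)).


F(k) mod 62 for k=1..10:
1, 1, 2, 3, 5, 8, 13, 21, 34, 55
F(10) mod 62 = 55


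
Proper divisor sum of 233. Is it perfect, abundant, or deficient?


Proper divisors: 1
Sum = 1 = 1
1 < 233 → deficient

s(233) = 1 (deficient)


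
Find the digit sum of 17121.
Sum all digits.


1 + 7 + 1 + 2 + 1 = 12


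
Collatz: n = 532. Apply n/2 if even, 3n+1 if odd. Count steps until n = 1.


532 → 266 → 133 → 400 → 200 → 100 → 50 → 25 → 76 → 38 → 19 → 58 → 29 → 88 → 44 → 22 → 11 → 34 → 17 → 52 → 26 → 13 → 40 → 20 → 10 → 5 → 16 → 8 → 4 → 2 → 1
Total steps = 30

30 steps


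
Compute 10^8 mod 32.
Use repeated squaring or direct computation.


10^1 mod 32 = 10
10^2 mod 32 = 4
10^3 mod 32 = 8
10^4 mod 32 = 16
10^5 mod 32 = 0
10^6 mod 32 = 0
10^7 mod 32 = 0
10^8 mod 32 = 0


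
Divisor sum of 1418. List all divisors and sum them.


Divisors of 1418: 1, 2, 709, 1418
Sum = 1 + 2 + 709 + 1418 = 2130

σ(1418) = 2130


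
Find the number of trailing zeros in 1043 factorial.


floor(1043/5) = 208
floor(1043/25) = 41
floor(1043/125) = 8
floor(1043/625) = 1
Total = 258

258 trailing zeros


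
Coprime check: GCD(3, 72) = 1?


Euclidean algorithm:
72 = 24 * 3 + 0
GCD(3, 72) = 3

No, not coprime (GCD = 3)


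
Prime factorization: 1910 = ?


1910 / 2 = 955
955 / 5 = 191
191 / 191 = 1
1910 = 2 × 5 × 191


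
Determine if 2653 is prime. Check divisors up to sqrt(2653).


2653 / 7 = 379 (exact division)
2653 is NOT prime.

No, 2653 is not prime


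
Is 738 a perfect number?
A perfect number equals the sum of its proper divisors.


Proper divisors of 738: 1, 2, 3, 6, 9, 18, 41, 82, 123, 246, 369
Sum = 1 + 2 + 3 + 6 + 9 + 18 + 41 + 82 + 123 + 246 + 369 = 900

No, 738 is not perfect (900 ≠ 738)


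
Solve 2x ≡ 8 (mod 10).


GCD(2, 10) = 2 divides 8
Divide: 1x ≡ 4 (mod 5)
x ≡ 4 (mod 5)


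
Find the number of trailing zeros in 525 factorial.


floor(525/5) = 105
floor(525/25) = 21
floor(525/125) = 4
Total = 130

130 trailing zeros


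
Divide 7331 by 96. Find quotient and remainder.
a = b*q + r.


7331 = 96 * 76 + 35
Check: 7296 + 35 = 7331

q = 76, r = 35


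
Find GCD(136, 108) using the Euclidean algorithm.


136 = 1 * 108 + 28
108 = 3 * 28 + 24
28 = 1 * 24 + 4
24 = 6 * 4 + 0
GCD = 4


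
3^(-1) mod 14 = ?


Use the extended Euclidean algorithm on (14, 3); each row r = 14*s + 3*t:
r=14, s=1, t=0
r=3, s=0, t=1
q=4: r=2, s=1, t=-4   [14*(1) + 3*(-4) = 2]
q=1: r=1, s=-1, t=5   [14*(-1) + 3*(5) = 1]
q=2: r=0, s=3, t=-14   [14*(3) + 3*(-14) = 0]
GCD = 1 with t = 5, so 3*(5) ≡ 1 (mod 14)
Inverse = 5 mod 14 = 5
Check: 3 * 5 = 15 ≡ 1 (mod 14)

3^(-1) ≡ 5 (mod 14)


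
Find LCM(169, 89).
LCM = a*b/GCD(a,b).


GCD(169, 89) = 1
LCM = 169*89/1 = 15041/1 = 15041

LCM = 15041


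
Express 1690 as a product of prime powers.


1690 / 2 = 845
845 / 5 = 169
169 / 13 = 13
13 / 13 = 1
1690 = 2 × 5 × 13^2


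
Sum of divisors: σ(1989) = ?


Divisors of 1989: 1, 3, 9, 13, 17, 39, 51, 117, 153, 221, 663, 1989
Sum = 1 + 3 + 9 + 13 + 17 + 39 + 51 + 117 + 153 + 221 + 663 + 1989 = 3276

σ(1989) = 3276


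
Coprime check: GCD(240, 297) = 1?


Euclidean algorithm:
297 = 1 * 240 + 57
240 = 4 * 57 + 12
57 = 4 * 12 + 9
12 = 1 * 9 + 3
9 = 3 * 3 + 0
GCD(240, 297) = 3

No, not coprime (GCD = 3)


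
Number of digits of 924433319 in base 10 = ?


924433319 has 9 digits in base 10
floor(log10(924433319)) + 1 = floor(8.9659) + 1 = 9

9 digits (base 10)


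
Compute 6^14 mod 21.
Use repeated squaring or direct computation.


6^1 mod 21 = 6
6^2 mod 21 = 15
6^3 mod 21 = 6
6^4 mod 21 = 15
6^5 mod 21 = 6
6^6 mod 21 = 15
6^7 mod 21 = 6
6^8 mod 21 = 15
6^9 mod 21 = 6
6^10 mod 21 = 15
6^11 mod 21 = 6
6^12 mod 21 = 15
6^13 mod 21 = 6
6^14 mod 21 = 15


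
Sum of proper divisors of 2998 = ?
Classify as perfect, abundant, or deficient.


Proper divisors: 1, 2, 1499
Sum = 1 + 2 + 1499 = 1502
1502 < 2998 → deficient

s(2998) = 1502 (deficient)


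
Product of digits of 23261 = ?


2 × 3 × 2 × 6 × 1 = 72


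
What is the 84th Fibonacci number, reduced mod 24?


F(k) mod 24 for k=1..84:
1, 1, 2, 3, 5, 8, 13, 21, 10, 7, 17, 0, 17, 17, 10, 3, 13, 16, 5, 21, 2, 23, 1, 0, 1, 1, 2, 3, 5, 8, 13, 21, 10, 7, 17, 0, 17, 17, 10, 3, 13, 16, 5, 21, 2, 23, 1, 0, 1, 1, 2, 3, 5, 8, 13, 21, 10, 7, 17, 0, 17, 17, 10, 3, 13, 16, 5, 21, 2, 23, 1, 0, 1, 1, 2, 3, 5, 8, 13, 21, 10, 7, 17, 0
F(84) mod 24 = 0


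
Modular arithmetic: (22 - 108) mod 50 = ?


22 - 108 = -86
-86 mod 50 = 14


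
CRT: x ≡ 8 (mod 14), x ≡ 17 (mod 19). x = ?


M = 14*19 = 266
M1 = M/14 = 19, M2 = M/19 = 14
M1^(-1) mod 14 = 3, M2^(-1) mod 19 = 15
x = 8*19*3 + 17*14*15 = 4026
4026 mod 266 = 36
Check: 36 mod 14 = 8 ✓, 36 mod 19 = 17 ✓

x ≡ 36 (mod 266)


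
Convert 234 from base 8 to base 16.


234 (base 8) = 156 (decimal)
156 (decimal) = 9C (base 16)


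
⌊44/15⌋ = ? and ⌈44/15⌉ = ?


44/15 = 2.9333
floor = 2
ceil = 3

floor = 2, ceil = 3


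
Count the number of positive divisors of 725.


725 = 5^2 × 29^1
d(725) = (2+1) × (1+1) = 6

6 divisors


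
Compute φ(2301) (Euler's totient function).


2301 = 3 × 13 × 59
Prime factors: 3, 13, 59
φ(2301) = 2301 × (1-1/3) × (1-1/13) × (1-1/59)
= 2301 × 2/3 × 12/13 × 58/59 = 1392

φ(2301) = 1392


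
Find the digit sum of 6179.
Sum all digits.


6 + 1 + 7 + 9 = 23


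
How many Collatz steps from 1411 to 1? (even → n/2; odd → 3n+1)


1411 → 4234 → 2117 → 6352 → 3176 → 1588 → 794 → 397 → 1192 → 596 → 298 → 149 → 448 → 224 → 112 → 56 → 28 → 14 → 7 → 22 → 11 → 34 → 17 → 52 → 26 → 13 → 40 → 20 → 10 → 5 → 16 → 8 → 4 → 2 → 1
Total steps = 34

34 steps


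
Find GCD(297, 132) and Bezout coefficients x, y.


Tabular extended Euclidean (each row: r = 297*s + 132*t):
r=297, s=1, t=0
r=132, s=0, t=1
q=2: r=33, s=1, t=-2   [297*(1) + 132*(-2) = 33]
q=4: r=0, s=-4, t=9   [297*(-4) + 132*(9) = 0]
GCD = 33; from the row with r=33: x=1, y=-2
Check: 297*(1) + 132*(-2) = 297 - 264 = 33

GCD = 33, x = 1, y = -2


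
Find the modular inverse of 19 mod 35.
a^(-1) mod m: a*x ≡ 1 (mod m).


Use the extended Euclidean algorithm on (35, 19); each row r = 35*s + 19*t:
r=35, s=1, t=0
r=19, s=0, t=1
q=1: r=16, s=1, t=-1   [35*(1) + 19*(-1) = 16]
q=1: r=3, s=-1, t=2   [35*(-1) + 19*(2) = 3]
q=5: r=1, s=6, t=-11   [35*(6) + 19*(-11) = 1]
q=3: r=0, s=-19, t=35   [35*(-19) + 19*(35) = 0]
GCD = 1 with t = -11, so 19*(-11) ≡ 1 (mod 35)
Inverse = -11 mod 35 = 24
Check: 19 * 24 = 456 ≡ 1 (mod 35)

19^(-1) ≡ 24 (mod 35)


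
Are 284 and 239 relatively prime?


Euclidean algorithm:
284 = 1 * 239 + 45
239 = 5 * 45 + 14
45 = 3 * 14 + 3
14 = 4 * 3 + 2
3 = 1 * 2 + 1
2 = 2 * 1 + 0
GCD(284, 239) = 1

Yes, coprime (GCD = 1)


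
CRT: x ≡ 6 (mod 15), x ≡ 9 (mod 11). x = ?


M = 15*11 = 165
M1 = M/15 = 11, M2 = M/11 = 15
M1^(-1) mod 15 = 11, M2^(-1) mod 11 = 3
x = 6*11*11 + 9*15*3 = 1131
1131 mod 165 = 141
Check: 141 mod 15 = 6 ✓, 141 mod 11 = 9 ✓

x ≡ 141 (mod 165)


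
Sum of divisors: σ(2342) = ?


Divisors of 2342: 1, 2, 1171, 2342
Sum = 1 + 2 + 1171 + 2342 = 3516

σ(2342) = 3516


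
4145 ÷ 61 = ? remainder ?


4145 = 61 * 67 + 58
Check: 4087 + 58 = 4145

q = 67, r = 58


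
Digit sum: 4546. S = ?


4 + 5 + 4 + 6 = 19


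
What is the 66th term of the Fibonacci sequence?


Sequence: 1, 1, 2, 3, 5, 8, 13, 21, 34, 55, 89, 144, 233, 377, 610, 987, 1597, 2584, 4181, 6765, 10946, 17711, 28657, 46368, 75025, 121393, 196418, 317811, 514229, 832040, 1346269, 2178309, 3524578, 5702887, 9227465, 14930352, 24157817, 39088169, 63245986, 102334155, 165580141, 267914296, 433494437, 701408733, 1134903170, 1836311903, 2971215073, 4807526976, 7778742049, 12586269025, 20365011074, 32951280099, 53316291173, 86267571272, 139583862445, 225851433717, 365435296162, 591286729879, 956722026041, 1548008755920, 2504730781961, 4052739537881, 6557470319842, 10610209857723, 17167680177565, 27777890035288
F(66) = 27777890035288


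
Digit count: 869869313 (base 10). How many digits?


869869313 has 9 digits in base 10
floor(log10(869869313)) + 1 = floor(8.9395) + 1 = 9

9 digits (base 10)


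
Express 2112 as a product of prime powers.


2112 / 2 = 1056
1056 / 2 = 528
528 / 2 = 264
264 / 2 = 132
132 / 2 = 66
66 / 2 = 33
33 / 3 = 11
11 / 11 = 1
2112 = 2^6 × 3 × 11


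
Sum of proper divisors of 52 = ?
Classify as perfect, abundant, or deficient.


Proper divisors: 1, 2, 4, 13, 26
Sum = 1 + 2 + 4 + 13 + 26 = 46
46 < 52 → deficient

s(52) = 46 (deficient)


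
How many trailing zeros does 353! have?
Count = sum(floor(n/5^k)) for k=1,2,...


floor(353/5) = 70
floor(353/25) = 14
floor(353/125) = 2
Total = 86

86 trailing zeros


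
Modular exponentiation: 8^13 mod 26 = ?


8^1 mod 26 = 8
8^2 mod 26 = 12
8^3 mod 26 = 18
8^4 mod 26 = 14
8^5 mod 26 = 8
8^6 mod 26 = 12
8^7 mod 26 = 18
8^8 mod 26 = 14
8^9 mod 26 = 8
8^10 mod 26 = 12
8^11 mod 26 = 18
8^12 mod 26 = 14
8^13 mod 26 = 8


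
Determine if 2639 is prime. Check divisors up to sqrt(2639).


2639 / 7 = 377 (exact division)
2639 is NOT prime.

No, 2639 is not prime


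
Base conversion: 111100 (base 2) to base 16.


111100 (base 2) = 60 (decimal)
60 (decimal) = 3C (base 16)


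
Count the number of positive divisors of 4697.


4697 = 7^1 × 11^1 × 61^1
d(4697) = (1+1) × (1+1) × (1+1) = 8

8 divisors


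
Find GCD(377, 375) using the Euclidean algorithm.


377 = 1 * 375 + 2
375 = 187 * 2 + 1
2 = 2 * 1 + 0
GCD = 1


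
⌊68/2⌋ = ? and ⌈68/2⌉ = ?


68/2 = 34.0000
floor = 34
ceil = 34

floor = 34, ceil = 34


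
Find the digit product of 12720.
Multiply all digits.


1 × 2 × 7 × 2 × 0 = 0


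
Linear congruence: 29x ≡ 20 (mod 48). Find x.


GCD(29, 48) = 1, unique solution
a^(-1) mod 48 = 5
x = 5 * 20 mod 48 = 4

x ≡ 4 (mod 48)


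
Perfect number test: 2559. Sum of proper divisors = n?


Proper divisors of 2559: 1, 3, 853
Sum = 1 + 3 + 853 = 857

No, 2559 is not perfect (857 ≠ 2559)


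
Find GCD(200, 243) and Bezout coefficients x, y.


Tabular extended Euclidean (each row: r = 200*s + 243*t):
r=200, s=1, t=0
r=243, s=0, t=1
q=0: r=200, s=1, t=0   [200*(1) + 243*(0) = 200]
q=1: r=43, s=-1, t=1   [200*(-1) + 243*(1) = 43]
q=4: r=28, s=5, t=-4   [200*(5) + 243*(-4) = 28]
q=1: r=15, s=-6, t=5   [200*(-6) + 243*(5) = 15]
q=1: r=13, s=11, t=-9   [200*(11) + 243*(-9) = 13]
q=1: r=2, s=-17, t=14   [200*(-17) + 243*(14) = 2]
q=6: r=1, s=113, t=-93   [200*(113) + 243*(-93) = 1]
q=2: r=0, s=-243, t=200   [200*(-243) + 243*(200) = 0]
GCD = 1; from the row with r=1: x=113, y=-93
Check: 200*(113) + 243*(-93) = 22600 - 22599 = 1

GCD = 1, x = 113, y = -93


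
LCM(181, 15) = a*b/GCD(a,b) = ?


GCD(181, 15) = 1
LCM = 181*15/1 = 2715/1 = 2715

LCM = 2715


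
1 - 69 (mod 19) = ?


1 - 69 = -68
-68 mod 19 = 8


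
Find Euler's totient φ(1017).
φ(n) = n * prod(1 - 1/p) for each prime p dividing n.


1017 = 3^2 × 113
Prime factors: 3, 113
φ(1017) = 1017 × (1-1/3) × (1-1/113)
= 1017 × 2/3 × 112/113 = 672

φ(1017) = 672


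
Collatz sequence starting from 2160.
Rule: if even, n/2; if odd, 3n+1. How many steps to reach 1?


2160 → 1080 → 540 → 270 → 135 → 406 → 203 → 610 → 305 → 916 → 458 → 229 → 688 → 344 → 172 → 86 → 43 → 130 → 65 → 196 → 98 → 49 → 148 → 74 → 37 → 112 → 56 → 28 → 14 → 7 → 22 → 11 → 34 → 17 → 52 → 26 → 13 → 40 → 20 → 10 → 5 → 16 → 8 → 4 → 2 → 1
Total steps = 45

45 steps


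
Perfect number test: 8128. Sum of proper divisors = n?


Proper divisors of 8128: 1, 2, 4, 8, 16, 32, 64, 127, 254, 508, 1016, 2032, 4064
Sum = 1 + 2 + 4 + 8 + 16 + 32 + 64 + 127 + 254 + 508 + 1016 + 2032 + 4064 = 8128

Yes, 8128 is perfect (8128 = 8128)


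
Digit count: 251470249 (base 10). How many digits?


251470249 has 9 digits in base 10
floor(log10(251470249)) + 1 = floor(8.4005) + 1 = 9

9 digits (base 10)


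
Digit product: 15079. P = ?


1 × 5 × 0 × 7 × 9 = 0


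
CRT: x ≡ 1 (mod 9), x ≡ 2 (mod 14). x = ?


M = 9*14 = 126
M1 = M/9 = 14, M2 = M/14 = 9
M1^(-1) mod 9 = 2, M2^(-1) mod 14 = 11
x = 1*14*2 + 2*9*11 = 226
226 mod 126 = 100
Check: 100 mod 9 = 1 ✓, 100 mod 14 = 2 ✓

x ≡ 100 (mod 126)


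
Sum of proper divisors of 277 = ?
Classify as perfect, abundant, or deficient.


Proper divisors: 1
Sum = 1 = 1
1 < 277 → deficient

s(277) = 1 (deficient)


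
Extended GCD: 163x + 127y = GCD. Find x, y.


Tabular extended Euclidean (each row: r = 163*s + 127*t):
r=163, s=1, t=0
r=127, s=0, t=1
q=1: r=36, s=1, t=-1   [163*(1) + 127*(-1) = 36]
q=3: r=19, s=-3, t=4   [163*(-3) + 127*(4) = 19]
q=1: r=17, s=4, t=-5   [163*(4) + 127*(-5) = 17]
q=1: r=2, s=-7, t=9   [163*(-7) + 127*(9) = 2]
q=8: r=1, s=60, t=-77   [163*(60) + 127*(-77) = 1]
q=2: r=0, s=-127, t=163   [163*(-127) + 127*(163) = 0]
GCD = 1; from the row with r=1: x=60, y=-77
Check: 163*(60) + 127*(-77) = 9780 - 9779 = 1

GCD = 1, x = 60, y = -77


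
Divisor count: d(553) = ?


553 = 7^1 × 79^1
d(553) = (1+1) × (1+1) = 4

4 divisors


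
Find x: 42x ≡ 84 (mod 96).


GCD(42, 96) = 6 divides 84
Divide: 7x ≡ 14 (mod 16)
x ≡ 2 (mod 16)


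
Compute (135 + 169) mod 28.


135 + 169 = 304
304 mod 28 = 24


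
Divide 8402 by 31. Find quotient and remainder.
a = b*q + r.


8402 = 31 * 271 + 1
Check: 8401 + 1 = 8402

q = 271, r = 1


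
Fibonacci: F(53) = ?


Sequence: 1, 1, 2, 3, 5, 8, 13, 21, 34, 55, 89, 144, 233, 377, 610, 987, 1597, 2584, 4181, 6765, 10946, 17711, 28657, 46368, 75025, 121393, 196418, 317811, 514229, 832040, 1346269, 2178309, 3524578, 5702887, 9227465, 14930352, 24157817, 39088169, 63245986, 102334155, 165580141, 267914296, 433494437, 701408733, 1134903170, 1836311903, 2971215073, 4807526976, 7778742049, 12586269025, 20365011074, 32951280099, 53316291173
F(53) = 53316291173


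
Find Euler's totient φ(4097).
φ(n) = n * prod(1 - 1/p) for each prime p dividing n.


4097 = 17 × 241
Prime factors: 17, 241
φ(4097) = 4097 × (1-1/17) × (1-1/241)
= 4097 × 16/17 × 240/241 = 3840

φ(4097) = 3840


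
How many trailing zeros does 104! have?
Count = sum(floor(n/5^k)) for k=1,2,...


floor(104/5) = 20
floor(104/25) = 4
Total = 24

24 trailing zeros


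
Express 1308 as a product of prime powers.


1308 / 2 = 654
654 / 2 = 327
327 / 3 = 109
109 / 109 = 1
1308 = 2^2 × 3 × 109


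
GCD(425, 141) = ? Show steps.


425 = 3 * 141 + 2
141 = 70 * 2 + 1
2 = 2 * 1 + 0
GCD = 1


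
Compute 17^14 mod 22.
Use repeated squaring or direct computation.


17^1 mod 22 = 17
17^2 mod 22 = 3
17^3 mod 22 = 7
17^4 mod 22 = 9
17^5 mod 22 = 21
17^6 mod 22 = 5
17^7 mod 22 = 19
17^8 mod 22 = 15
17^9 mod 22 = 13
17^10 mod 22 = 1
17^11 mod 22 = 17
17^12 mod 22 = 3
17^13 mod 22 = 7
17^14 mod 22 = 9


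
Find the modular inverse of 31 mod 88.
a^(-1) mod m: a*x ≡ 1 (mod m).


Use the extended Euclidean algorithm on (88, 31); each row r = 88*s + 31*t:
r=88, s=1, t=0
r=31, s=0, t=1
q=2: r=26, s=1, t=-2   [88*(1) + 31*(-2) = 26]
q=1: r=5, s=-1, t=3   [88*(-1) + 31*(3) = 5]
q=5: r=1, s=6, t=-17   [88*(6) + 31*(-17) = 1]
q=5: r=0, s=-31, t=88   [88*(-31) + 31*(88) = 0]
GCD = 1 with t = -17, so 31*(-17) ≡ 1 (mod 88)
Inverse = -17 mod 88 = 71
Check: 31 * 71 = 2201 ≡ 1 (mod 88)

31^(-1) ≡ 71 (mod 88)


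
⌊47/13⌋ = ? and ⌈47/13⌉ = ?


47/13 = 3.6154
floor = 3
ceil = 4

floor = 3, ceil = 4


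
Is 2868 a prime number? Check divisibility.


2868 / 2 = 1434 (exact division)
2868 is NOT prime.

No, 2868 is not prime


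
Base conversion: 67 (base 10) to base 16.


67 (base 10) = 67 (decimal)
67 (decimal) = 43 (base 16)


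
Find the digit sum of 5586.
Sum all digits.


5 + 5 + 8 + 6 = 24


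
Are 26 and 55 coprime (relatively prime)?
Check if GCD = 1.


Euclidean algorithm:
55 = 2 * 26 + 3
26 = 8 * 3 + 2
3 = 1 * 2 + 1
2 = 2 * 1 + 0
GCD(26, 55) = 1

Yes, coprime (GCD = 1)


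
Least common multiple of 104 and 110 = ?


GCD(104, 110) = 2
LCM = 104*110/2 = 11440/2 = 5720

LCM = 5720


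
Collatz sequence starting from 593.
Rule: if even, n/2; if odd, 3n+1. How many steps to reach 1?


593 → 1780 → 890 → 445 → 1336 → 668 → 334 → 167 → 502 → 251 → 754 → 377 → 1132 → 566 → 283 → 850 → 425 → 1276 → 638 → 319 → 958 → 479 → 1438 → 719 → 2158 → 1079 → 3238 → 1619 → 4858 → 2429 → 7288 → 3644 → 1822 → 911 → 2734 → 1367 → 4102 → 2051 → 6154 → 3077 → 9232 → 4616 → 2308 → 1154 → 577 → 1732 → 866 → 433 → 1300 → 650 → 325 → 976 → 488 → 244 → 122 → 61 → 184 → 92 → 46 → 23 → 70 → 35 → 106 → 53 → 160 → 80 → 40 → 20 → 10 → 5 → 16 → 8 → 4 → 2 → 1
Total steps = 74

74 steps
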